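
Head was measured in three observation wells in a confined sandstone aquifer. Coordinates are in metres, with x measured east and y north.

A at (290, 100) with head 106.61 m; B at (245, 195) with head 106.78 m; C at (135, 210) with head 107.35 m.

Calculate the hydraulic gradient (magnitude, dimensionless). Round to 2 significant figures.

0.0053

Differences from A: to B (Δx, Δy, Δh) = (-45, 95, +0.17); to C = (-155, 110, +0.74).
Solve a·Δx + b·Δy = Δh: det = (-45)·110 − (-155)·95 = 9775.
∂h/∂x = [(+0.17)·110 − (+0.74)·95] / 9775 = -0.005279
∂h/∂y = [(-45)·(+0.74) − (-155)·(+0.17)] / 9775 = -0.0007110
|∇h| = √(-0.005279² + -0.0007110²) = 0.005327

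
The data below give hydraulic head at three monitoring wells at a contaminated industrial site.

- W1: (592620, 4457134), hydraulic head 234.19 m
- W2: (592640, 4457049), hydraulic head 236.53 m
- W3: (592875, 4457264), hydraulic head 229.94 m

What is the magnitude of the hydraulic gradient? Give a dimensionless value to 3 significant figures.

With h = a·x + b·y + c and W1 as origin, the differences give:
  20·a + (-85)·b = +2.34
  255·a + 130·b = -4.25
Eliminate b (×130 and ×(-85), subtract): 24275·a = -57.050 → a = ∂h/∂x = -0.002350
Back-substitute: b = ∂h/∂y = -0.02808.
|∇h| = √(-0.002350² + -0.02808²) = 0.02818

0.0282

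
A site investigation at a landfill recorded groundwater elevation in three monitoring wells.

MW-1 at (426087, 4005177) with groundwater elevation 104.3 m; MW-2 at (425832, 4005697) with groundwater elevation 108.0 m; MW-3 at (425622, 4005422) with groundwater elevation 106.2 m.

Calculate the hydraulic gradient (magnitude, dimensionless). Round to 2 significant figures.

0.0069

With h = a·x + b·y + c and MW-1 as origin, the differences give:
  (-255)·a + 520·b = +3.7
  (-465)·a + 245·b = +1.9
Eliminate b (×245 and ×520, subtract): 179325·a = -81.50 → a = ∂h/∂x = -0.0004545
Back-substitute: b = ∂h/∂y = +0.006893.
|∇h| = √(-0.0004545² + 0.006893²) = 0.006908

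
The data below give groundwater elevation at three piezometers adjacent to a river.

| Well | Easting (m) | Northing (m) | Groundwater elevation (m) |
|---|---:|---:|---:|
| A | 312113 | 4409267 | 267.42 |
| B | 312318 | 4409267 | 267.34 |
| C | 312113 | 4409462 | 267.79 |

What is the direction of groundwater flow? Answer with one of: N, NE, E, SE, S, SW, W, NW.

∂h/∂x = (267.34 − 267.42) / (312318 − 312113) = -0.0003902
∂h/∂y = (267.79 − 267.42) / (4409462 − 4409267) = +0.001897
Flow = −∇h = (+0.0003902 east, -0.001897 north), which points south.

S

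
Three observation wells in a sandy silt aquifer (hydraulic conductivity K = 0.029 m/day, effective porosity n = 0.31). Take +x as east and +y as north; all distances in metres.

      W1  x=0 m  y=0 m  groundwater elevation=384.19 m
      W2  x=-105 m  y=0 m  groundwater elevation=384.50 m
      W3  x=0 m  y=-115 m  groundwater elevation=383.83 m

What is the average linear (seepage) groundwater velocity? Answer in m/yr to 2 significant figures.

∂h/∂x = (384.50 − 384.19) / (-105 − 0) = -0.002952
∂h/∂y = (383.83 − 384.19) / (-115 − 0) = +0.003130
|∇h| = √(-0.002952² + 0.003130²) = 0.004302
Seepage velocity v = K·i/n = 0.029 × 0.004302 / 0.31 = 0.0004024 m/day = 0.147 m/yr.

0.15 m/yr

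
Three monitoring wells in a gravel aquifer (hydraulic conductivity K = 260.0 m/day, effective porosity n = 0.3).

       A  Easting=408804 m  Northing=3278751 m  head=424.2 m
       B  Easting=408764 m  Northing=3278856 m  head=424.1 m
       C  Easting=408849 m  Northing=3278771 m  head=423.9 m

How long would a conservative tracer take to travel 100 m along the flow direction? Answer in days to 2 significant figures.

19 days

Taking A as reference: B−A = (-40, 105, -0.1); C−A = (45, 20, -0.3).
Solve a·Δx + b·Δy = Δh: det = (-40)·20 − 45·105 = -5525.
∂h/∂x = [(-0.1)·20 − (-0.3)·105] / -5525 = -0.005339
∂h/∂y = [(-40)·(-0.3) − 45·(-0.1)] / -5525 = -0.002986
|∇h| = √(-0.005339² + -0.002986²) = 0.006117
Seepage velocity v = K·i/n = 260.0 × 0.006117 / 0.3 = 5.301 m/day.
t = 100 / 5.301 = 18.86 days.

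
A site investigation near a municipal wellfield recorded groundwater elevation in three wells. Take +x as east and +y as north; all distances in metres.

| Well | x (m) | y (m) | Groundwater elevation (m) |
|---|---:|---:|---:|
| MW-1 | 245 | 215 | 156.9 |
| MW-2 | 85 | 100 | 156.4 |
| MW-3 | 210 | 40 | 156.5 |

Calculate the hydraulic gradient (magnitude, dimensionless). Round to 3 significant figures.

0.00260

Taking MW-1 as reference: MW-2−MW-1 = (-160, -115, -0.5); MW-3−MW-1 = (-35, -175, -0.4).
Determinant of the coordinate differences = (-160)·(-175) − (-35)·(-115) = 23975.
∂h/∂x = [(-0.5)·(-175) − (-0.4)·(-115)] / 23975 = +0.001731
∂h/∂y = [(-160)·(-0.4) − (-35)·(-0.5)] / 23975 = +0.001940
|∇h| = √(0.001731² + 0.001940²) = 0.0026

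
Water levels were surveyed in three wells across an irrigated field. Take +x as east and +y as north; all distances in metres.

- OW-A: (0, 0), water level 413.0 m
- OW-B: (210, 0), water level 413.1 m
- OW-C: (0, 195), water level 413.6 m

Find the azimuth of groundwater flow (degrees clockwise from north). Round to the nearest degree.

∂h/∂x = (413.1 − 413.0) / (210 − 0) = +0.0004762
∂h/∂y = (413.6 − 413.0) / (195 − 0) = +0.003077
Flow direction (−∇h) has components (-0.0004762 E, -0.003077 N).
Azimuth = atan2(E, N) = atan2(-0.0004762, -0.003077) = 188.8° ≈ 189°.

189°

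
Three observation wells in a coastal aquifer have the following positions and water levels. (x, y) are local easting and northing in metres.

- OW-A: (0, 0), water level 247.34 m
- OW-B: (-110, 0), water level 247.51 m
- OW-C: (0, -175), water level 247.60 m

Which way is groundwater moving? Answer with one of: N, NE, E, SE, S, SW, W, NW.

NE

∂h/∂x = (247.51 − 247.34) / (-110 − 0) = -0.001545
∂h/∂y = (247.60 − 247.34) / (-175 − 0) = -0.001486
Flow = −∇h = (+0.001545 east, +0.001486 north), which points northeast.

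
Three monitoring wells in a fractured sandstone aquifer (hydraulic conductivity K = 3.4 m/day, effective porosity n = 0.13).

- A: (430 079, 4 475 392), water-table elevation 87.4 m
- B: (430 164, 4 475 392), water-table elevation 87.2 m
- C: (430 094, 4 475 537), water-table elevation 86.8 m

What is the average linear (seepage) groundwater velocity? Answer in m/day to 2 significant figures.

With h = a·x + b·y + c and A as origin, the differences give:
  85·a + 0·b = -0.2
  15·a + 145·b = -0.6
Eliminate b (×145 and ×0, subtract): 12325·a = -29.00 → a = ∂h/∂x = -0.002353
Back-substitute: b = ∂h/∂y = -0.003895.
|∇h| = √(-0.002353² + -0.003895²) = 0.004551
Seepage velocity v = K·i/n = 3.4 × 0.004551 / 0.13 = 0.119 m/day.

0.12 m/day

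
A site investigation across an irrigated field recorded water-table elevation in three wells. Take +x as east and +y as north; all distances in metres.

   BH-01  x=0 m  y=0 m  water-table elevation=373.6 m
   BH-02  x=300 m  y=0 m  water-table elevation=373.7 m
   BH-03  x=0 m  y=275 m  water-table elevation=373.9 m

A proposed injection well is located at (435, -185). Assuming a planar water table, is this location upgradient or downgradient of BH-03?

downgradient

∂h/∂x = (373.7 − 373.6) / (300 − 0) = +0.0003333
∂h/∂y = (373.9 − 373.6) / (275 − 0) = +0.001091
Head at (435, -185) = 373.6 + (+0.0003333)·(435) + (+0.001091)·(-185) = 373.54 m.
That is lower than the 373.9 m at BH-03, so the point is downgradient.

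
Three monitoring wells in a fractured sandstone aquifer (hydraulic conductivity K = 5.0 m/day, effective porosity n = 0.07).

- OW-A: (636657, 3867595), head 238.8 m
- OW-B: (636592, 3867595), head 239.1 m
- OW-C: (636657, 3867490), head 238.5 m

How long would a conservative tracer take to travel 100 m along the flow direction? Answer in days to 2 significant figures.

∂h/∂x = (239.1 − 238.8) / (636592 − 636657) = -0.004615
∂h/∂y = (238.5 − 238.8) / (3867490 − 3867595) = +0.002857
|∇h| = √(-0.004615² + 0.002857²) = 0.005428
Seepage velocity v = K·i/n = 5.0 × 0.005428 / 0.07 = 0.3877 m/day.
t = 100 / 0.3877 = 257.9 days.

260 days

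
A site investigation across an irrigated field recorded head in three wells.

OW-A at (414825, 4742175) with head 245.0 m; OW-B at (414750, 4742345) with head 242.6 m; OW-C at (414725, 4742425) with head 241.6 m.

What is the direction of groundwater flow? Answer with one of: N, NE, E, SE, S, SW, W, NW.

NW

Taking OW-A as reference: OW-B−OW-A = (-75, 170, -2.4); OW-C−OW-A = (-100, 250, -3.4).
Determinant of the coordinate differences = (-75)·250 − (-100)·170 = -1750.
∂h/∂x = [(-2.4)·250 − (-3.4)·170] / -1750 = +0.01257
∂h/∂y = [(-75)·(-3.4) − (-100)·(-2.4)] / -1750 = -0.008571
Flow = −∇h = (-0.01257 east, +0.008571 north), which points northwest.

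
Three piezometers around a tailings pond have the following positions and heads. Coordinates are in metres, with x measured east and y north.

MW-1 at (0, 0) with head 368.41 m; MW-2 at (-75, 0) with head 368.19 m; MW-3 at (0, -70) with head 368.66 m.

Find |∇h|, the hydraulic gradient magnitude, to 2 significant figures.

0.0046

∂h/∂x = (368.19 − 368.41) / (-75 − 0) = +0.002933
∂h/∂y = (368.66 − 368.41) / (-70 − 0) = -0.003571
|∇h| = √(0.002933² + -0.003571²) = 0.004621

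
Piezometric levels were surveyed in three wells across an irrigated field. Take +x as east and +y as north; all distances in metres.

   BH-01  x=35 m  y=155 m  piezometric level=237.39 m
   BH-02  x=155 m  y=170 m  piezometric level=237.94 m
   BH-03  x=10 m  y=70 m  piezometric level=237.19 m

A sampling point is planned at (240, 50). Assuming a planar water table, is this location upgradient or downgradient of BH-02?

With h = a·x + b·y + c and BH-01 as origin, the differences give:
  120·a + 15·b = +0.55
  (-25)·a + (-85)·b = -0.20
Eliminate b (×(-85) and ×15, subtract): -9825·a = -43.750 → a = ∂h/∂x = +0.004453
Back-substitute: b = ∂h/∂y = +0.001043.
Head at (240, 50) = 237.39 + (+0.004453)·(205) + (+0.001043)·(-105) = 238.19 m.
That is higher than the 237.94 m at BH-02, so the point is upgradient.

upgradient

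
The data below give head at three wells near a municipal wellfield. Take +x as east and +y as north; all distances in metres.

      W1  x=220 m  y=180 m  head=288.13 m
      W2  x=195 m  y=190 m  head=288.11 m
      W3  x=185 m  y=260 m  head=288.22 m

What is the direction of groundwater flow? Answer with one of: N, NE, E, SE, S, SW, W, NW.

Differences from W1: to W2 (Δx, Δy, Δh) = (-25, 10, -0.02); to W3 = (-35, 80, +0.09).
Solve a·Δx + b·Δy = Δh: det = (-25)·80 − (-35)·10 = -1650.
∂h/∂x = [(-0.02)·80 − (+0.09)·10] / -1650 = +0.001515
∂h/∂y = [(-25)·(+0.09) − (-35)·(-0.02)] / -1650 = +0.001788
Flow = −∇h = (-0.001515 east, -0.001788 north), which points southwest.

SW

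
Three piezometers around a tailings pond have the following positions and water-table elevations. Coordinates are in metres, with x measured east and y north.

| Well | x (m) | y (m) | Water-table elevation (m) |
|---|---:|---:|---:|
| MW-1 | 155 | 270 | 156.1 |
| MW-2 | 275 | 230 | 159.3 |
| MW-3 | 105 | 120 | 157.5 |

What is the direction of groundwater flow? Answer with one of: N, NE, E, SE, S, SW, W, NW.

NW

With h = a·x + b·y + c and MW-1 as origin, the differences give:
  120·a + (-40)·b = +3.2
  (-50)·a + (-150)·b = +1.4
Eliminate b (×(-150) and ×(-40), subtract): -20000·a = -424.00 → a = ∂h/∂x = +0.02120
Back-substitute: b = ∂h/∂y = -0.01640.
Flow = −∇h = (-0.02120 east, +0.01640 north), which points northwest.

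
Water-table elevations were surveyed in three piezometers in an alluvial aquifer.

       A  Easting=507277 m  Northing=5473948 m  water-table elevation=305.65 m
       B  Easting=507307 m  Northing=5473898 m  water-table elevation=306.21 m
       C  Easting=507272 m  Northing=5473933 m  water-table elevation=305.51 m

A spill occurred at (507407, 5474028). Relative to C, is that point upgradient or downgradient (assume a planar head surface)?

upgradient

Taking A as reference: B−A = (30, -50, +0.56); C−A = (-5, -15, -0.14).
Determinant of the coordinate differences = 30·(-15) − (-5)·(-50) = -700.
∂h/∂x = [(+0.56)·(-15) − (-0.14)·(-50)] / -700 = +0.02200
∂h/∂y = [30·(-0.14) − (-5)·(+0.56)] / -700 = +0.002000
Head at (507407, 5474028) = 305.65 + (+0.02200)·(130) + (+0.002000)·(80) = 308.67 m.
That is higher than the 305.51 m at C, so the point is upgradient.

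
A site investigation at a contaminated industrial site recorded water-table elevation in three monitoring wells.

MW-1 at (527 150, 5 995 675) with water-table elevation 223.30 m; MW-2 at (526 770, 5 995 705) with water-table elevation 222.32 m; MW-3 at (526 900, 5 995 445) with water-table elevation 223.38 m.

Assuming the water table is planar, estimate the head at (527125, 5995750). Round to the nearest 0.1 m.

With h = a·x + b·y + c and MW-1 as origin, the differences give:
  (-380)·a + 30·b = -0.98
  (-250)·a + (-230)·b = +0.08
Eliminate b (×(-230) and ×30, subtract): 94900·a = 223.000 → a = ∂h/∂x = +0.002350
Back-substitute: b = ∂h/∂y = -0.002902.
h(527125, 5995750) = 223.30 + (+0.002350)·(-25) + (-0.002902)·(75) = 223.30 -0.059 -0.218 = 223.024 m.

223.0 m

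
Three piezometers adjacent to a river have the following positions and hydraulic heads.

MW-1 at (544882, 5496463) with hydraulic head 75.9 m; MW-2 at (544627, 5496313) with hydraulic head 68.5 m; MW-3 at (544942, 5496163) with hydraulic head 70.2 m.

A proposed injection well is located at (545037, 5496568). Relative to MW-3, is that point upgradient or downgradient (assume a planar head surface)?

Taking MW-1 as reference: MW-2−MW-1 = (-255, -150, -7.4); MW-3−MW-1 = (60, -300, -5.7).
Determinant of the coordinate differences = (-255)·(-300) − 60·(-150) = 85500.
∂h/∂x = [(-7.4)·(-300) − (-5.7)·(-150)] / 85500 = +0.01596
∂h/∂y = [(-255)·(-5.7) − 60·(-7.4)] / 85500 = +0.02219
Head at (545037, 5496568) = 75.9 + (+0.01596)·(155) + (+0.02219)·(105) = 80.70 m.
That is higher than the 70.2 m at MW-3, so the point is upgradient.

upgradient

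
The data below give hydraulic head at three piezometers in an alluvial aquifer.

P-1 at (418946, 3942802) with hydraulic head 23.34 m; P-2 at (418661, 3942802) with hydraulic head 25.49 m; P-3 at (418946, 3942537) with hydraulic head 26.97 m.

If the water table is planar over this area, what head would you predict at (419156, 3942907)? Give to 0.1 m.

∂h/∂x = (25.49 − 23.34) / (418661 − 418946) = -0.007544
∂h/∂y = (26.97 − 23.34) / (3942537 − 3942802) = -0.01370
h(419156, 3942907) = 23.34 + (-0.007544)·(210) + (-0.01370)·(105) = 23.34 -1.584 -1.438 = 20.317 m.

20.3 m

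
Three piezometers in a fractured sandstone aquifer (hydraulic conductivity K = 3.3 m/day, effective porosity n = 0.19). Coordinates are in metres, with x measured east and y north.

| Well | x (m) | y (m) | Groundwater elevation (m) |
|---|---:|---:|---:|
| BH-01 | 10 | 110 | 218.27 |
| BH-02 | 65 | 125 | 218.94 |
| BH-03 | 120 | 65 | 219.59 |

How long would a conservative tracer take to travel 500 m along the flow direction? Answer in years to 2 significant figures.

Taking BH-01 as reference: BH-02−BH-01 = (55, 15, +0.67); BH-03−BH-01 = (110, -45, +1.32).
Solve a·Δx + b·Δy = Δh: det = 55·(-45) − 110·15 = -4125.
∂h/∂x = [(+0.67)·(-45) − (+1.32)·15] / -4125 = +0.01211
∂h/∂y = [55·(+1.32) − 110·(+0.67)] / -4125 = +0.0002667
|∇h| = √(0.01211² + 0.0002667²) = 0.01211
Seepage velocity v = K·i/n = 3.3 × 0.01211 / 0.19 = 0.2103 m/day.
t = 500 / 0.2103 = 2378 days = 6.51 years.

6.5 years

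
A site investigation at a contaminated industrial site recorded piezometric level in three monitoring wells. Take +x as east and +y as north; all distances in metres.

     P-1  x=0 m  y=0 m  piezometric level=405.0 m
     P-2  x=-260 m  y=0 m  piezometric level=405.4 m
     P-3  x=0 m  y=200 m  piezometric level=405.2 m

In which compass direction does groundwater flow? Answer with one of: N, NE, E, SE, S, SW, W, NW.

SE

∂h/∂x = (405.4 − 405.0) / (-260 − 0) = -0.001538
∂h/∂y = (405.2 − 405.0) / (200 − 0) = +0.0010000
Flow = −∇h = (+0.001538 east, -0.0010000 north), which points southeast.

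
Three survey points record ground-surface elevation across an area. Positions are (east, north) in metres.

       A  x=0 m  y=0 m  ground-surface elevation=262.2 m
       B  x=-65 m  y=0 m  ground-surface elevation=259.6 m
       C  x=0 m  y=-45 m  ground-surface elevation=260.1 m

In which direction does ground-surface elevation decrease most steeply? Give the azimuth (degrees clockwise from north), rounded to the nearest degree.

221°

∂z/∂x = (259.6 − 262.2) / (-65 − 0) = +0.04000
∂z/∂y = (260.1 − 262.2) / (-45 − 0) = +0.04667
Steepest decrease is along −∇f: components (-0.04000 E, -0.04667 N).
Azimuth = atan2(-0.04000, -0.04667) = 220.6° ≈ 221°.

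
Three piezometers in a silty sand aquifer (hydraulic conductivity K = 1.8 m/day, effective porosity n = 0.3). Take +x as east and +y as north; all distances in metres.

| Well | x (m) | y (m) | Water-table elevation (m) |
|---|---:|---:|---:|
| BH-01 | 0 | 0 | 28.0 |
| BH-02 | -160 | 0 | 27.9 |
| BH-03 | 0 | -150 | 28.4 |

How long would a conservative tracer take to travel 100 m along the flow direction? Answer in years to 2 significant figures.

∂h/∂x = (27.9 − 28.0) / (-160 − 0) = +0.0006250
∂h/∂y = (28.4 − 28.0) / (-150 − 0) = -0.002667
|∇h| = √(0.0006250² + -0.002667²) = 0.002739
Seepage velocity v = K·i/n = 1.8 × 0.002739 / 0.3 = 0.01643 m/day.
t = 100 / 0.01643 = 6086 days = 16.7 years.

17 years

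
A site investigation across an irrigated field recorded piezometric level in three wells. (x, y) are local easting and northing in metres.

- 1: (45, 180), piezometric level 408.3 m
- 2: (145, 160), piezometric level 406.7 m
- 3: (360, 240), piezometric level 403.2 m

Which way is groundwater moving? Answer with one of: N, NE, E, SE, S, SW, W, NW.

Taking 1 as reference: 2−1 = (100, -20, -1.6); 3−1 = (315, 60, -5.1).
Solve a·Δx + b·Δy = Δh: det = 100·60 − 315·(-20) = 12300.
∂h/∂x = [(-1.6)·60 − (-5.1)·(-20)] / 12300 = -0.01610
∂h/∂y = [100·(-5.1) − 315·(-1.6)] / 12300 = -0.0004878
Flow = −∇h = (+0.01610 east, +0.0004878 north), which points east.

E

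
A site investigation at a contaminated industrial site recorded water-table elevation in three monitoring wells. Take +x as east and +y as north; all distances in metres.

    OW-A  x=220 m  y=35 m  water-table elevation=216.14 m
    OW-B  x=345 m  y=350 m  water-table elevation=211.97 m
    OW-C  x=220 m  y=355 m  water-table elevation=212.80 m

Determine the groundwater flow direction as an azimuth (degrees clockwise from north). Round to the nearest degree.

Differences from OW-A: to OW-B (Δx, Δy, Δh) = (125, 315, -4.17); to OW-C = (0, 320, -3.34).
Determinant of the coordinate differences = 125·320 − 0·315 = 40000.
∂h/∂x = [(-4.17)·320 − (-3.34)·315] / 40000 = -0.007058
∂h/∂y = [125·(-3.34) − 0·(-4.17)] / 40000 = -0.01044
Flow direction (−∇h) has components (+0.007058 E, +0.01044 N).
Azimuth = atan2(E, N) = atan2(+0.007058, +0.01044) = 34.1° ≈ 034°.

034°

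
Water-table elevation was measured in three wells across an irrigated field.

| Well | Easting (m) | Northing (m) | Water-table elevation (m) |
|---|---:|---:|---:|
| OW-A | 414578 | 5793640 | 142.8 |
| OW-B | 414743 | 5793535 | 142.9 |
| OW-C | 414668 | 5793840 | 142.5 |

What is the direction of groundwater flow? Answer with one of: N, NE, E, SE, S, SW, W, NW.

Differences from OW-A: to OW-B (Δx, Δy, Δh) = (165, -105, +0.1); to OW-C = (90, 200, -0.3).
Determinant of the coordinate differences = 165·200 − 90·(-105) = 42450.
∂h/∂x = [(+0.1)·200 − (-0.3)·(-105)] / 42450 = -0.0002709
∂h/∂y = [165·(-0.3) − 90·(+0.1)] / 42450 = -0.001378
Flow = −∇h = (+0.0002709 east, +0.001378 north), which points north.

N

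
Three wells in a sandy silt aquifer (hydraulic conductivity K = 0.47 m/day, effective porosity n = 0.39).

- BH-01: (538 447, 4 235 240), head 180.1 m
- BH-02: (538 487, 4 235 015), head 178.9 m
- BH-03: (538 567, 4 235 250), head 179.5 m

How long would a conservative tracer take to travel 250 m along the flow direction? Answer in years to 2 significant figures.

With h = a·x + b·y + c and BH-01 as origin, the differences give:
  40·a + (-225)·b = -1.2
  120·a + 10·b = -0.6
Eliminate b (×10 and ×(-225), subtract): 27400·a = -147.00 → a = ∂h/∂x = -0.005365
Back-substitute: b = ∂h/∂y = +0.004380.
|∇h| = √(-0.005365² + 0.004380²) = 0.006926
Seepage velocity v = K·i/n = 0.47 × 0.006926 / 0.39 = 0.008347 m/day.
t = 250 / 0.008347 = 2.995e+04 days = 82 years.

82 years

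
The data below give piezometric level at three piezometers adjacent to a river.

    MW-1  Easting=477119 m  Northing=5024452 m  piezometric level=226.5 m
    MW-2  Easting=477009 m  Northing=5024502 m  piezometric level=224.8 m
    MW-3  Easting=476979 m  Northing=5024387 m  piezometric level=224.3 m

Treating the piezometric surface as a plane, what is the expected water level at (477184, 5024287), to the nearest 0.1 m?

227.5 m

Taking MW-1 as reference: MW-2−MW-1 = (-110, 50, -1.7); MW-3−MW-1 = (-140, -65, -2.2).
Solve a·Δx + b·Δy = Δh: det = (-110)·(-65) − (-140)·50 = 14150.
∂h/∂x = [(-1.7)·(-65) − (-2.2)·50] / 14150 = +0.01558
∂h/∂y = [(-110)·(-2.2) − (-140)·(-1.7)] / 14150 = +0.0002827
h(477184, 5024287) = 226.5 + (+0.01558)·(65) + (+0.0002827)·(-165) = 226.5 +1.013 -0.047 = 227.466 m.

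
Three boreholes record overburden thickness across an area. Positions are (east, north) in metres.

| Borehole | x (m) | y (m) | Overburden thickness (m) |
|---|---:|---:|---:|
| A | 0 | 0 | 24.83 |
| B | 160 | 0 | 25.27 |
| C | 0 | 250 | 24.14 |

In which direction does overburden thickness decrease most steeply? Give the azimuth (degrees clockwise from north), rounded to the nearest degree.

315°

∂d/∂x = (25.27 − 24.83) / (160 − 0) = +0.002750
∂d/∂y = (24.14 − 24.83) / (250 − 0) = -0.002760
Steepest decrease is along −∇f: components (-0.002750 E, +0.002760 N).
Azimuth = atan2(-0.002750, +0.002760) = 315.1° ≈ 315°.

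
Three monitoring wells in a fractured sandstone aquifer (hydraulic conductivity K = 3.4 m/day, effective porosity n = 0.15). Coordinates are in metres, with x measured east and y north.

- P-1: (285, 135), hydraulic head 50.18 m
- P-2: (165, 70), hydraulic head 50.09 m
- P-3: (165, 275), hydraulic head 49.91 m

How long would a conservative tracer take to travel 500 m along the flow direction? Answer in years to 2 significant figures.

40 years

Taking P-1 as reference: P-2−P-1 = (-120, -65, -0.09); P-3−P-1 = (-120, 140, -0.27).
Determinant of the coordinate differences = (-120)·140 − (-120)·(-65) = -24600.
∂h/∂x = [(-0.09)·140 − (-0.27)·(-65)] / -24600 = +0.001226
∂h/∂y = [(-120)·(-0.27) − (-120)·(-0.09)] / -24600 = -0.0008780
|∇h| = √(0.001226² + -0.0008780²) = 0.001508
Seepage velocity v = K·i/n = 3.4 × 0.001508 / 0.15 = 0.03418 m/day.
t = 500 / 0.03418 = 1.463e+04 days = 40.1 years.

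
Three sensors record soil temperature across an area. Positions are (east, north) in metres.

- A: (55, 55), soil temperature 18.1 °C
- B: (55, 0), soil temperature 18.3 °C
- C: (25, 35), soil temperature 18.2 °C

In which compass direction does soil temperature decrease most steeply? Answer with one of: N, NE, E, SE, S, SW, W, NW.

N

With T = a·x + b·y + c and A as origin, the differences give:
  0·a + (-55)·b = +0.2
  (-30)·a + (-20)·b = +0.1
Eliminate b (×(-20) and ×(-55), subtract): -1650·a = 1.50 → a = ∂T/∂x = -0.0009091
Back-substitute: b = ∂T/∂y = -0.003636.
Steepest decrease is along −∇f = (+0.0009091 E, +0.003636 N) → north.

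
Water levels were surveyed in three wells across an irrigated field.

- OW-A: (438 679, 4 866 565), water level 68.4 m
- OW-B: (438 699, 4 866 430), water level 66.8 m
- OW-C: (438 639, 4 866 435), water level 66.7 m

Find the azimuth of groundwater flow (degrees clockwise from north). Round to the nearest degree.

With h = a·x + b·y + c and OW-A as origin, the differences give:
  20·a + (-135)·b = -1.6
  (-40)·a + (-130)·b = -1.7
Eliminate b (×(-130) and ×(-135), subtract): -8000·a = -21.50 → a = ∂h/∂x = +0.002687
Back-substitute: b = ∂h/∂y = +0.01225.
Flow direction (−∇h) has components (-0.002687 E, -0.01225 N).
Azimuth = atan2(E, N) = atan2(-0.002687, -0.01225) = 192.4° ≈ 192°.

192°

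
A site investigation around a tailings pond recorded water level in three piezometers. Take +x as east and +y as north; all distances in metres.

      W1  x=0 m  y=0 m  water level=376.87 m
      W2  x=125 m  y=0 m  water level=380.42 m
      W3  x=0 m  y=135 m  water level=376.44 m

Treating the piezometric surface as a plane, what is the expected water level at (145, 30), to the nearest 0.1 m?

∂h/∂x = (380.42 − 376.87) / (125 − 0) = +0.02840
∂h/∂y = (376.44 − 376.87) / (135 − 0) = -0.003185
h(145, 30) = 376.87 + (+0.02840)·(145) + (-0.003185)·(30) = 376.87 +4.118 -0.096 = 380.892 m.

380.9 m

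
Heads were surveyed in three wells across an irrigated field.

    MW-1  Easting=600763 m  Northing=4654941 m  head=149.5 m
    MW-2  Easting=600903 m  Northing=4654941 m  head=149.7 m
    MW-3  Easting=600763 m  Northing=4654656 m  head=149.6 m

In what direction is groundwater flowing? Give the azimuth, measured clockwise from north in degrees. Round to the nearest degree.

∂h/∂x = (149.7 − 149.5) / (600903 − 600763) = +0.001429
∂h/∂y = (149.6 − 149.5) / (4654656 − 4654941) = -0.0003509
Flow direction (−∇h) has components (-0.001429 E, +0.0003509 N).
Azimuth = atan2(E, N) = atan2(-0.001429, +0.0003509) = 283.8° ≈ 284°.

284°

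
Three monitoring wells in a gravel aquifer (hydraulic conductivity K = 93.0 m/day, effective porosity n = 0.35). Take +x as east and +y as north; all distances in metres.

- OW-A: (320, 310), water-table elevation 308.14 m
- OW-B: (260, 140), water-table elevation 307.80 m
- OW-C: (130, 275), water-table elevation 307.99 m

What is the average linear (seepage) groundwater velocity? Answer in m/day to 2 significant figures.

0.50 m/day

Differences from OW-A: to OW-B (Δx, Δy, Δh) = (-60, -170, -0.34); to OW-C = (-190, -35, -0.15).
Determinant of the coordinate differences = (-60)·(-35) − (-190)·(-170) = -30200.
∂h/∂x = [(-0.34)·(-35) − (-0.15)·(-170)] / -30200 = +0.0004503
∂h/∂y = [(-60)·(-0.15) − (-190)·(-0.34)] / -30200 = +0.001841
|∇h| = √(0.0004503² + 0.001841²) = 0.001895
Seepage velocity v = K·i/n = 93.0 × 0.001895 / 0.35 = 0.5035 m/day.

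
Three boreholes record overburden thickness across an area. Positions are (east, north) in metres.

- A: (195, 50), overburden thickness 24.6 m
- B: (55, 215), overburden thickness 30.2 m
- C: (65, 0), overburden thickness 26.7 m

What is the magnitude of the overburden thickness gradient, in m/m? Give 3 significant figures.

0.0268 m/m

Three-point gradient (reference A): Δ to B = (-140, 165, +5.6), Δ to C = (-130, -50, +2.1).
∂d/∂x = -0.02202, ∂d/∂y = +0.01525 (det = 28450).
|∇f| = √(-0.02202² + 0.01525²) = 0.02679 m/m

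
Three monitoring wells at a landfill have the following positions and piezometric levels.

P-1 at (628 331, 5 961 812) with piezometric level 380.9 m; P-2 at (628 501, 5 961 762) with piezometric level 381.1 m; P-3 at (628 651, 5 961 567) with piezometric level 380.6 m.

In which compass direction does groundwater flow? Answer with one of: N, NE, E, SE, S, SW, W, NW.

SW

Three-point gradient (reference P-1): Δ to P-2 = (170, -50, +0.2), Δ to P-3 = (320, -245, -0.3).
∂h/∂x = +0.002495, ∂h/∂y = +0.004483 (det = -25650).
Flow = −∇h = (-0.002495 east, -0.004483 north), which points southwest.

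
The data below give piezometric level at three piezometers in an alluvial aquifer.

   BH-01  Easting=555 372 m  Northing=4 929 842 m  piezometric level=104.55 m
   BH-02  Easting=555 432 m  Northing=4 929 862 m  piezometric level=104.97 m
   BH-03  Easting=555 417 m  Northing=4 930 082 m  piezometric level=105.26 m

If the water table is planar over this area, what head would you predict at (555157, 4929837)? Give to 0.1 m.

103.2 m

Three-point gradient (reference BH-01): Δ to BH-02 = (60, 20, +0.42), Δ to BH-03 = (45, 240, +0.71).
∂h/∂x = +0.006415, ∂h/∂y = +0.001756 (det = 13500).
h(555157, 4929837) = 104.55 + (+0.006415)·(-215) + (+0.001756)·(-5) = 104.55 -1.379 -0.009 = 103.162 m.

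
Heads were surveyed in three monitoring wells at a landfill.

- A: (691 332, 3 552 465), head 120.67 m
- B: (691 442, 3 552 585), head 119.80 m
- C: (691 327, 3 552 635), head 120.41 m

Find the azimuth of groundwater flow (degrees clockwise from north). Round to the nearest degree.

074°

Three-point gradient (reference A): Δ to B = (110, 120, -0.87), Δ to C = (-5, 170, -0.26).
∂h/∂x = -0.006047, ∂h/∂y = -0.001707 (det = 19300).
Flow direction (−∇h) has components (+0.006047 E, +0.001707 N).
Azimuth = atan2(E, N) = atan2(+0.006047, +0.001707) = 74.2° ≈ 074°.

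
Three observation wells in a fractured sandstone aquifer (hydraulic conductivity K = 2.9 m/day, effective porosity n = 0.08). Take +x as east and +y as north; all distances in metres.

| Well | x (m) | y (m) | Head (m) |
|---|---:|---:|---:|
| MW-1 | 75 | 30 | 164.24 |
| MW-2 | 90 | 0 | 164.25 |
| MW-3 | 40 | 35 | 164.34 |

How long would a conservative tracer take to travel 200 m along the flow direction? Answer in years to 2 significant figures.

Taking MW-1 as reference: MW-2−MW-1 = (15, -30, +0.01); MW-3−MW-1 = (-35, 5, +0.10).
Determinant of the coordinate differences = 15·5 − (-35)·(-30) = -975.
∂h/∂x = [(+0.01)·5 − (+0.10)·(-30)] / -975 = -0.003128
∂h/∂y = [15·(+0.10) − (-35)·(+0.01)] / -975 = -0.001897
|∇h| = √(-0.003128² + -0.001897²) = 0.003658
Seepage velocity v = K·i/n = 2.9 × 0.003658 / 0.08 = 0.1326 m/day.
t = 200 / 0.1326 = 1508 days = 4.13 years.

4.1 years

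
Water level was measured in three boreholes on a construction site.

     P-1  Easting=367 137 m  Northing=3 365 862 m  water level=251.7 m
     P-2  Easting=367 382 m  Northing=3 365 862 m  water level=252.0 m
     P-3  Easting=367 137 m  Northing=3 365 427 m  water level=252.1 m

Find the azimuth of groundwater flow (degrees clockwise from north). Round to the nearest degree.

307°

∂h/∂x = (252.0 − 251.7) / (367382 − 367137) = +0.001224
∂h/∂y = (252.1 − 251.7) / (3365427 − 3365862) = -0.0009195
Flow direction (−∇h) has components (-0.001224 E, +0.0009195 N).
Azimuth = atan2(E, N) = atan2(-0.001224, +0.0009195) = 306.9° ≈ 307°.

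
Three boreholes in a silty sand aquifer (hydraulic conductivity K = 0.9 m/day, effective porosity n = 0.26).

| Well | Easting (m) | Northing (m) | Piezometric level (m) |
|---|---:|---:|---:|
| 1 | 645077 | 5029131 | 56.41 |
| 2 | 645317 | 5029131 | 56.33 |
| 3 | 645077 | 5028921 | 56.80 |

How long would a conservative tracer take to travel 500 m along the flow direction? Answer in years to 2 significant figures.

210 years

∂h/∂x = (56.33 − 56.41) / (645317 − 645077) = -0.0003333
∂h/∂y = (56.80 − 56.41) / (5028921 − 5029131) = -0.001857
|∇h| = √(-0.0003333² + -0.001857²) = 0.001887
Seepage velocity v = K·i/n = 0.9 × 0.001887 / 0.26 = 0.006532 m/day.
t = 500 / 0.006532 = 7.655e+04 days = 210 years.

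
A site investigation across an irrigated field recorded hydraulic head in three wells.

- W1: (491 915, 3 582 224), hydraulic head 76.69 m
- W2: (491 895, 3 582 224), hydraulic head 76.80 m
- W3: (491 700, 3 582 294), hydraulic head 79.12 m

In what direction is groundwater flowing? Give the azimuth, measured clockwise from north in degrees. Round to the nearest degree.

163°

Differences from W1: to W2 (Δx, Δy, Δh) = (-20, 0, +0.11); to W3 = (-215, 70, +2.43).
Solve a·Δx + b·Δy = Δh: det = (-20)·70 − (-215)·0 = -1400.
∂h/∂x = [(+0.11)·70 − (+2.43)·0] / -1400 = -0.005500
∂h/∂y = [(-20)·(+2.43) − (-215)·(+0.11)] / -1400 = +0.01782
Flow direction (−∇h) has components (+0.005500 E, -0.01782 N).
Azimuth = atan2(E, N) = atan2(+0.005500, -0.01782) = 162.8° ≈ 163°.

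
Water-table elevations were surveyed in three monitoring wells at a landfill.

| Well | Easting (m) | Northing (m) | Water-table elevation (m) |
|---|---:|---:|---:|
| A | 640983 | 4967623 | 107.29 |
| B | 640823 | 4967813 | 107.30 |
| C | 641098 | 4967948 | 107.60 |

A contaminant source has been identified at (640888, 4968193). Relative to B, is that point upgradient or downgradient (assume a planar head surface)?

upgradient

With h = a·x + b·y + c and A as origin, the differences give:
  (-160)·a + 190·b = +0.01
  115·a + 325·b = +0.31
Eliminate b (×325 and ×190, subtract): -73850·a = -55.650 → a = ∂h/∂x = +0.0007536
Back-substitute: b = ∂h/∂y = +0.0006872.
Head at (640888, 4968193) = 107.29 + (+0.0007536)·(-95) + (+0.0006872)·(570) = 107.61 m.
That is higher than the 107.30 m at B, so the point is upgradient.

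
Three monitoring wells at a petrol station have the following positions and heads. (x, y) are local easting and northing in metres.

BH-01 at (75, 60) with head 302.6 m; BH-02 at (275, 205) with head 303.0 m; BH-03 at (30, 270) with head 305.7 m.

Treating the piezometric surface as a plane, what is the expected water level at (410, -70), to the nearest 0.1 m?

298.4 m

Differences from BH-01: to BH-02 (Δx, Δy, Δh) = (200, 145, +0.4); to BH-03 = (-45, 210, +3.1).
Determinant of the coordinate differences = 200·210 − (-45)·145 = 48525.
∂h/∂x = [(+0.4)·210 − (+3.1)·145] / 48525 = -0.007532
∂h/∂y = [200·(+3.1) − (-45)·(+0.4)] / 48525 = +0.01315
h(410, -70) = 302.6 + (-0.007532)·(335) + (+0.01315)·(-130) = 302.6 -2.523 -1.709 = 298.367 m.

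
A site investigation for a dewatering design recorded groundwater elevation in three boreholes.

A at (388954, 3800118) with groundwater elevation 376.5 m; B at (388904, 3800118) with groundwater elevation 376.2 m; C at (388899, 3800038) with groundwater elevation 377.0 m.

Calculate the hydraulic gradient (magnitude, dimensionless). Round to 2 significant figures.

0.012

With h = a·x + b·y + c and A as origin, the differences give:
  (-50)·a + 0·b = -0.3
  (-55)·a + (-80)·b = +0.5
Eliminate b (×(-80) and ×0, subtract): 4000·a = 24.00 → a = ∂h/∂x = +0.006000
Back-substitute: b = ∂h/∂y = -0.01038.
|∇h| = √(0.006000² + -0.01038²) = 0.01199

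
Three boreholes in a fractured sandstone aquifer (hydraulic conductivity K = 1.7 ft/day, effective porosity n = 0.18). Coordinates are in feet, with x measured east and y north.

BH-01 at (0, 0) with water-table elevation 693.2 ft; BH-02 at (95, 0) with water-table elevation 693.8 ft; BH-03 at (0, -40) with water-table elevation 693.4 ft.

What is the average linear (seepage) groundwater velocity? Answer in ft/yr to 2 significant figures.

∂h/∂x = (693.8 − 693.2) / (95 − 0) = +0.006316
∂h/∂y = (693.4 − 693.2) / (-40 − 0) = -0.005000
|∇h| = √(0.006316² + -0.005000²) = 0.008056
Seepage velocity v = K·i/n = 1.7 × 0.008056 / 0.18 = 0.07608 ft/day = 27.79 ft/yr.

28 ft/yr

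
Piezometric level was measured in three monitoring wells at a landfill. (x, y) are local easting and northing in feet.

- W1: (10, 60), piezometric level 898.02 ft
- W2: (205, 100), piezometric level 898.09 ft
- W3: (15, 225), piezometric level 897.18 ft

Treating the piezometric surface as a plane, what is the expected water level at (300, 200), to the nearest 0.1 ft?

897.7 ft

Taking W1 as reference: W2−W1 = (195, 40, +0.07); W3−W1 = (5, 165, -0.84).
Solve a·Δx + b·Δy = Δh: det = 195·165 − 5·40 = 31975.
∂h/∂x = [(+0.07)·165 − (-0.84)·40] / 31975 = +0.001412
∂h/∂y = [195·(-0.84) − 5·(+0.07)] / 31975 = -0.005134
h(300, 200) = 898.02 + (+0.001412)·(290) + (-0.005134)·(140) = 898.02 +0.409 -0.719 = 897.711 ft.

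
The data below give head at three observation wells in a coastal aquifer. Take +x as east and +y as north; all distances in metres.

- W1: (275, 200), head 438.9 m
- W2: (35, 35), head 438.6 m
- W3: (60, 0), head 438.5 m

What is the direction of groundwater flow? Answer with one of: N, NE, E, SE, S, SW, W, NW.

S

Taking W1 as reference: W2−W1 = (-240, -165, -0.3); W3−W1 = (-215, -200, -0.4).
Determinant of the coordinate differences = (-240)·(-200) − (-215)·(-165) = 12525.
∂h/∂x = [(-0.3)·(-200) − (-0.4)·(-165)] / 12525 = -0.0004790
∂h/∂y = [(-240)·(-0.4) − (-215)·(-0.3)] / 12525 = +0.002515
Flow = −∇h = (+0.0004790 east, -0.002515 north), which points south.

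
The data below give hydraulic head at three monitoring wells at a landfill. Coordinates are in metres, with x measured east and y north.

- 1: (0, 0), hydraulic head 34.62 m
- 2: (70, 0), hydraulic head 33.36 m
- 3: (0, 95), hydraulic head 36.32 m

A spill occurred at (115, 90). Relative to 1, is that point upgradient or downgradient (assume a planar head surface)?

downgradient

∂h/∂x = (33.36 − 34.62) / (70 − 0) = -0.01800
∂h/∂y = (36.32 − 34.62) / (95 − 0) = +0.01789
Head at (115, 90) = 34.62 + (-0.01800)·(115) + (+0.01789)·(90) = 34.16 m.
That is lower than the 34.62 m at 1, so the point is downgradient.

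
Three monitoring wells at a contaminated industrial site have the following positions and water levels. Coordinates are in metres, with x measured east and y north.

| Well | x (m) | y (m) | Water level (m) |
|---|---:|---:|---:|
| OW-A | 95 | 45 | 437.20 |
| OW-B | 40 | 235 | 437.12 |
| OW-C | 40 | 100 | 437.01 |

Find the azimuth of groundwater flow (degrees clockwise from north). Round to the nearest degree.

Three-point gradient (reference OW-A): Δ to OW-B = (-55, 190, -0.08), Δ to OW-C = (-55, 55, -0.19).
∂h/∂x = +0.004269, ∂h/∂y = +0.0008148 (det = 7425).
Flow direction (−∇h) has components (-0.004269 E, -0.0008148 N).
Azimuth = atan2(E, N) = atan2(-0.004269, -0.0008148) = 259.2° ≈ 259°.

259°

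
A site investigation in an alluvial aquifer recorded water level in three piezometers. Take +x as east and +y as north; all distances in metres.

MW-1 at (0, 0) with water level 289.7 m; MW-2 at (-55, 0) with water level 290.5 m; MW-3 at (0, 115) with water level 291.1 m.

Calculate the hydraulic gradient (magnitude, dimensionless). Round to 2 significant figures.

∂h/∂x = (290.5 − 289.7) / (-55 − 0) = -0.01455
∂h/∂y = (291.1 − 289.7) / (115 − 0) = +0.01217
|∇h| = √(-0.01455² + 0.01217²) = 0.01897

0.019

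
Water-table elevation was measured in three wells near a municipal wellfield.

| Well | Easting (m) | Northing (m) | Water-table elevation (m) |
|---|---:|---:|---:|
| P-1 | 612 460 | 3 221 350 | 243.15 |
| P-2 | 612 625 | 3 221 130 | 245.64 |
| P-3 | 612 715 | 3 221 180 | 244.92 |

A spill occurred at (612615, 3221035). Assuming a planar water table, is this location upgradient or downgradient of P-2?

Differences from P-1: to P-2 (Δx, Δy, Δh) = (165, -220, +2.49); to P-3 = (255, -170, +1.77).
Solve a·Δx + b·Δy = Δh: det = 165·(-170) − 255·(-220) = 28050.
∂h/∂x = [(+2.49)·(-170) − (+1.77)·(-220)] / 28050 = -0.001209
∂h/∂y = [165·(+1.77) − 255·(+2.49)] / 28050 = -0.01222
Head at (612615, 3221035) = 243.15 + (-0.001209)·(155) + (-0.01222)·(-315) = 246.81 m.
That is higher than the 245.64 m at P-2, so the point is upgradient.

upgradient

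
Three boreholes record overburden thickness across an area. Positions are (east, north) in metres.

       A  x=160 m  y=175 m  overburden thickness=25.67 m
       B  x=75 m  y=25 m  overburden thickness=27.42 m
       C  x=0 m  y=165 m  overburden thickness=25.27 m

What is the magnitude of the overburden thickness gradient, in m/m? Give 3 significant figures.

0.0140 m/m

Differences from A: to B (Δx, Δy, Δh) = (-85, -150, +1.75); to C = (-160, -10, -0.40).
Solve a·Δx + b·Δy = Δd: det = (-85)·(-10) − (-160)·(-150) = -23150.
∂d/∂x = [(+1.75)·(-10) − (-0.40)·(-150)] / -23150 = +0.003348
∂d/∂y = [(-85)·(-0.40) − (-160)·(+1.75)] / -23150 = -0.01356
|∇f| = √(0.003348² + -0.01356²) = 0.01397 m/m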